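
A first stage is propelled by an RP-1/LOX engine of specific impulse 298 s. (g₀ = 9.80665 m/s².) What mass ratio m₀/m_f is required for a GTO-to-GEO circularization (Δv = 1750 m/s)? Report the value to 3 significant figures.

v_e = Isp · g₀ = 298 × 9.80665 = 2922.4 m/s.
Rocket equation: m₀/m_f = exp(Δv / v_e) = exp(1750 / 2922.4) = exp(0.5988) = 1.8200.

mass ratio ≈ 1.82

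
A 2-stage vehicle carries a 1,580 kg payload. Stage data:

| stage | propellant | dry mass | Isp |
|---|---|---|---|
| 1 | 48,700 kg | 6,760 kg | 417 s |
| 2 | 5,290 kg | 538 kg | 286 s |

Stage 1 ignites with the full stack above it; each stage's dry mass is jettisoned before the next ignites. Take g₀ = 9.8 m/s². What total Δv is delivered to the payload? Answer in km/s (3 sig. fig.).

Δv ≈ 9.60 km/s

Ignition mass of stage 1 = 48,700+6,760 + 5,290+538 + 1,580 = 62,868 kg.
Stage 1: m₀ = 62,868 kg, m_f = 62,868 − 48,700 = 14,168 kg; Δv = 417×9.8×ln(4.437) = 4086.6×1.4901 ≈ 6089 m/s.
Stage 2: m₀ = 7,408 kg, m_f = 7,408 − 5,290 = 2,118 kg; Δv = 286×9.8×ln(3.498) = 2802.8×1.2521 ≈ 3509 m/s.
Total Δv = 6089 + 3509 = 9598 m/s.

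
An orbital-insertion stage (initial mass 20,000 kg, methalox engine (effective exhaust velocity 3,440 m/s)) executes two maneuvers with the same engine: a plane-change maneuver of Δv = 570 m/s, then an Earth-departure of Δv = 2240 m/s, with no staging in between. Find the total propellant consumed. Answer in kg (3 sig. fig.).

After the first burn: m = 20000 × exp(−570/3440.0) = 20000 × 0.84730 = 16,946 kg.
After the second burn: m = 16,946 × exp(−2240/3440.0) = 16,946 × 0.52144 = 8,836.32 kg.
Total propellant = m₀ − m_final = 20000 − 8,836.32 = 11,163.68 kg.

total propellant consumed ≈ 11200 kg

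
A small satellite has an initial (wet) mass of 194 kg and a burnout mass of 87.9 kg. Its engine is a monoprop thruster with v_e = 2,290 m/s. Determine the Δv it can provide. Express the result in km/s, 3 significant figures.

By the Tsiolkovsky rocket equation, Δv = v_e · ln(m₀/m_f) = 2290.0 × ln(2.207) = 2290.0 × 0.7917 ≈ 1812.9 m/s.

Δv ≈ 1.81 km/s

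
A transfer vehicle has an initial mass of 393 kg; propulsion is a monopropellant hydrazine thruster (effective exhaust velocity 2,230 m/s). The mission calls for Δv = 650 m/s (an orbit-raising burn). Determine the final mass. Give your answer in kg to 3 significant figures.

final mass ≈ 294 kg

From the ideal rocket equation, m₀/m_f = exp(Δv / v_e) = exp(650 / 2230.0) = exp(0.2915) = 1.3384.
m_f = m₀ / 1.3384 = 393 / 1.3384 = 293.634 kg.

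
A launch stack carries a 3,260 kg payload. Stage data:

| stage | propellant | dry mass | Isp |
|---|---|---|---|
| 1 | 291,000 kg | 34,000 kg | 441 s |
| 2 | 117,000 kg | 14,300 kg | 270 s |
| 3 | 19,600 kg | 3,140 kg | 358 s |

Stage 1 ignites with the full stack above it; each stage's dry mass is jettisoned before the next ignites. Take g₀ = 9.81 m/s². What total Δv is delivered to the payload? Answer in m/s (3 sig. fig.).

Ignition mass of stage 1 = 291,000+34,000 + 117,000+14,300 + 19,600+3,140 + 3,260 = 482,300 kg.
Stage 1: m₀ = 482,300 kg, m_f = 482,300 − 291,000 = 191,300 kg; Δv = 441×9.81×ln(2.521) = 4326.2×0.9247 ≈ 4001 m/s.
Stage 2: m₀ = 157,300 kg, m_f = 157,300 − 117,000 = 40,300 kg; Δv = 270×9.81×ln(3.903) = 2648.7×1.3618 ≈ 3607 m/s.
Stage 3: m₀ = 26,000 kg, m_f = 26,000 − 19,600 = 6,400 kg; Δv = 358×9.81×ln(4.062) = 3512.0×1.4018 ≈ 4923 m/s.
Total Δv = 4001 + 3607 + 4923 = 12531 m/s.

Δv ≈ 12500 m/s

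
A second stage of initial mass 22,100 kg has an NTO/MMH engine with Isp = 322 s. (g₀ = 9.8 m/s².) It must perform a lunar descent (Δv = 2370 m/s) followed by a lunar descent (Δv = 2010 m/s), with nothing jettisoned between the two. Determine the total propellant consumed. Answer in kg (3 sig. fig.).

v_e = Isp · g₀ = 322 × 9.8 = 3155.6 m/s.
After the first burn: m = 22100 × exp(−2370/3155.6) = 22100 × 0.47187 = 10,428.3 kg.
After the second burn: m = 10,428.3 × exp(−2010/3155.6) = 10,428.3 × 0.52890 = 5,515.53 kg.
Total propellant = m₀ − m_final = 22100 − 5,515.53 = 16,584.47 kg.

total propellant consumed ≈ 16600 kg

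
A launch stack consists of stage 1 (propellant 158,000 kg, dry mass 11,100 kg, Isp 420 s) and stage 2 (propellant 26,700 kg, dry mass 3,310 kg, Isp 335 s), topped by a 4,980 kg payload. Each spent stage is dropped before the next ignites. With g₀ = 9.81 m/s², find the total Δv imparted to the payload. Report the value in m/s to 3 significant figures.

Ignition mass of stage 1 = 158,000+11,100 + 26,700+3,310 + 4,980 = 204,090 kg.
Stage 1: m₀ = 204,090 kg, m_f = 204,090 − 158,000 = 46,090 kg; Δv = 420×9.81×ln(4.428) = 4120.2×1.4880 ≈ 6131 m/s.
Stage 2: m₀ = 34,990 kg, m_f = 34,990 − 26,700 = 8,290 kg; Δv = 335×9.81×ln(4.221) = 3286.4×1.4400 ≈ 4732 m/s.
Total Δv = 6131 + 4732 = 10863 m/s.

Δv ≈ 10900 m/s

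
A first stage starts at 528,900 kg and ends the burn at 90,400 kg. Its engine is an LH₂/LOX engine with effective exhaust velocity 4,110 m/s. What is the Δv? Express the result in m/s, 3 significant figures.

Δv ≈ 7260 m/s

Using Δv = v_e ln(m₀/m_f): Δv = v_e · ln(m₀/m_f) = 4110.0 × ln(5.851) = 4110.0 × 1.7666 ≈ 7260.5 m/s.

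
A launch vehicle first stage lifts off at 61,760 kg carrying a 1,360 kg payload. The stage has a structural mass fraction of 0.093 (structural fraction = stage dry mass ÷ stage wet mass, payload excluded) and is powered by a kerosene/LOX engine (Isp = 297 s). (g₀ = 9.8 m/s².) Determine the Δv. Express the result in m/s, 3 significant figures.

Δv ≈ 6350 m/s

Stage wet mass = m₀ − payload = 61,760 − 1,360 = 60,400 kg.
Stage dry mass = ε × stage wet mass = 0.093 × 60,400 = 5,617.2 kg.
Burnout mass m_f = stage dry + payload = 5,617.2 + 1,360 = 6,977.2 kg.
v_e = Isp · g₀ = 297 × 9.8 = 2910.6 m/s.
By the Tsiolkovsky rocket equation, Δv = v_e · ln(61,760/6,977.2) = 2910.6 × ln(8.852) = 2910.6 × 2.1806 ≈ 6347 m/s.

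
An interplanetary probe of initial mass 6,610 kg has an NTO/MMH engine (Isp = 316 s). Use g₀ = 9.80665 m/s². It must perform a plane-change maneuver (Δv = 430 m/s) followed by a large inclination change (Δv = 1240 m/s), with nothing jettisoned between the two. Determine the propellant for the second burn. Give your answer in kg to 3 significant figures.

v_e = Isp · g₀ = 316 × 9.80665 = 3098.9 m/s.
After the first burn: m = 6610 × exp(−430/3098.9) = 6610 × 0.87044 = 5,753.61 kg.
After the second burn: m = 5,753.61 × exp(−1240/3098.9) = 5,753.61 × 0.67022 = 3,856.18 kg.
Second-burn propellant = 5,753.61 − 3,856.18 = 1,897.43 kg.

propellant for the second burn ≈ 1900 kg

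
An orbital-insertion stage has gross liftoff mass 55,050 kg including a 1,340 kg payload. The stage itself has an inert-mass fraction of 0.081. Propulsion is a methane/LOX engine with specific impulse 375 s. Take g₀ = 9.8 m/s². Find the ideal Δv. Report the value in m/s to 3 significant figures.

Δv ≈ 8340 m/s

Stage wet mass = m₀ − payload = 55,050 − 1,340 = 53,710 kg.
Stage dry mass = ε × stage wet mass = 0.081 × 53,710 = 4,350.51 kg.
Burnout mass m_f = stage dry + payload = 4,350.51 + 1,340 = 5,690.51 kg.
v_e = Isp · g₀ = 375 × 9.8 = 3675.0 m/s.
Δv = v_e · ln(55,050/5,690.51) = 3675.0 × ln(9.674) = 3675.0 × 2.2694 ≈ 8340 m/s.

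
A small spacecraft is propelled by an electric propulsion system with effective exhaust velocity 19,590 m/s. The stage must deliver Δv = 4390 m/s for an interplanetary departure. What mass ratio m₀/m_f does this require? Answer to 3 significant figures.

Using Δv = v_e ln(m₀/m_f): m₀/m_f = exp(Δv / v_e) = exp(4390 / 19590.0) = exp(0.2241) = 1.2512.

mass ratio ≈ 1.25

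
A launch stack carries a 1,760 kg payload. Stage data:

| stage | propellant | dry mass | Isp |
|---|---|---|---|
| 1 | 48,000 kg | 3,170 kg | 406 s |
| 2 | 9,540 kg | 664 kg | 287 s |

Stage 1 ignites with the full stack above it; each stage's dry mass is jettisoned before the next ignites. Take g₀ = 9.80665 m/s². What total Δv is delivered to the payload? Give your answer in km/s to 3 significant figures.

Δv ≈ 10.2 km/s

Ignition mass of stage 1 = 48,000+3,170 + 9,540+664 + 1,760 = 63,134 kg.
Stage 1: m₀ = 63,134 kg, m_f = 63,134 − 48,000 = 15,134 kg; Δv = 406×9.80665×ln(4.172) = 3981.5×1.4283 ≈ 5687 m/s.
Stage 2: m₀ = 11,964 kg, m_f = 11,964 − 9,540 = 2,424 kg; Δv = 287×9.80665×ln(4.936) = 2814.5×1.5965 ≈ 4493 m/s.
Total Δv = 5687 + 4493 = 10180 m/s.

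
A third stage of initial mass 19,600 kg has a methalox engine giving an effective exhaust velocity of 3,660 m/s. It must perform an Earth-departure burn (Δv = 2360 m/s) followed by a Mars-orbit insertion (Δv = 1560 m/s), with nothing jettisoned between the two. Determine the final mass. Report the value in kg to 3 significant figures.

final mass ≈ 6720 kg

After the first burn: m = 19600 × exp(−2360/3660.0) = 19600 × 0.52476 = 10,285.3 kg.
After the second burn: m = 10,285.3 × exp(−1560/3660.0) = 10,285.3 × 0.65297 = 6,715.99 kg.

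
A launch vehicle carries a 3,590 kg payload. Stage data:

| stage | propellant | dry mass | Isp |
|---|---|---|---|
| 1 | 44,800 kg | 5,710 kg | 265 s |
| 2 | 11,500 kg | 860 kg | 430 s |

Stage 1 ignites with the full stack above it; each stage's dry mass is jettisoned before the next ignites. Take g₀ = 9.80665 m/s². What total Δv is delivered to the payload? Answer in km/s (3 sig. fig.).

Δv ≈ 8.30 km/s

Ignition mass of stage 1 = 44,800+5,710 + 11,500+860 + 3,590 = 66,460 kg.
Stage 1: m₀ = 66,460 kg, m_f = 66,460 − 44,800 = 21,660 kg; Δv = 265×9.80665×ln(3.068) = 2598.8×1.1211 ≈ 2914 m/s.
Stage 2: m₀ = 15,950 kg, m_f = 15,950 − 11,500 = 4,450 kg; Δv = 430×9.80665×ln(3.584) = 4216.9×1.2766 ≈ 5383 m/s.
Total Δv = 2914 + 5383 = 8297 m/s.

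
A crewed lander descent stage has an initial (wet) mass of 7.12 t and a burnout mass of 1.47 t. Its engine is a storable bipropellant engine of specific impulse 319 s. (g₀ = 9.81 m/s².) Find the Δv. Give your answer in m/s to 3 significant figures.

v_e = Isp · g₀ = 319 × 9.81 = 3129.4 m/s.
Δv = v_e · ln(m₀/m_f) = 3129.4 × ln(4.844) = 3129.4 × 1.5776 ≈ 4937.1 m/s.

Δv ≈ 4940 m/s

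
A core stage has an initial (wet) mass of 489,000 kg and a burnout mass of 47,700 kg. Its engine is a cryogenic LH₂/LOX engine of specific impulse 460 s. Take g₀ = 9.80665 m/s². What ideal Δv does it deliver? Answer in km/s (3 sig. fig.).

v_e = Isp · g₀ = 460 × 9.80665 = 4511.1 m/s.
Δv = v_e · ln(m₀/m_f) = 4511.1 × ln(10.25) = 4511.1 × 2.3274 ≈ 10499.2 m/s.

Δv ≈ 10.5 km/s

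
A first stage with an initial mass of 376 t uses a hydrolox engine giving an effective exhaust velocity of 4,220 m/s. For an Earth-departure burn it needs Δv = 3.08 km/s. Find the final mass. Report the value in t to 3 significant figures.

From the ideal rocket equation, m₀/m_f = exp(Δv / v_e) = exp(3080 / 4220.0) = exp(0.7299) = 2.0748.
m_f = m₀ / 2.0748 = 376 / 2.0748 = 181.222 t.

final mass ≈ 181 t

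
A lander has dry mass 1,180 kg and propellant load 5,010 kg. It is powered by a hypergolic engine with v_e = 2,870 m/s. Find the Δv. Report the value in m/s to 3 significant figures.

m₀ = m_dry + m_prop = 1,180 + 5,010 = 6,190 kg.
Δv = v_e · ln(m₀/m_f) = 2870.0 × ln(5.246) = 2870.0 × 1.6574 ≈ 4756.8 m/s.

Δv ≈ 4760 m/s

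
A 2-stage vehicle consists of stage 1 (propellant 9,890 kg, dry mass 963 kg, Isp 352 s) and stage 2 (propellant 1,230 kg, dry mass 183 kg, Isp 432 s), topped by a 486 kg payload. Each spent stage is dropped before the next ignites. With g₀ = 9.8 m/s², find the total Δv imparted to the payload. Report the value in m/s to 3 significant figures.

Ignition mass of stage 1 = 9,890+963 + 1,230+183 + 486 = 12,752 kg.
Stage 1: m₀ = 12,752 kg, m_f = 12,752 − 9,890 = 2,862 kg; Δv = 352×9.8×ln(4.456) = 3449.6×1.4942 ≈ 5154 m/s.
Stage 2: m₀ = 1,899 kg, m_f = 1,899 − 1,230 = 669 kg; Δv = 432×9.8×ln(2.839) = 4233.6×1.0433 ≈ 4417 m/s.
Total Δv = 5154 + 4417 = 9571 m/s.

Δv ≈ 9570 m/s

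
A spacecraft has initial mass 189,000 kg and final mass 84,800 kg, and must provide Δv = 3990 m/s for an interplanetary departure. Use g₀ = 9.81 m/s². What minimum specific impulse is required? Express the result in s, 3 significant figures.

ln(m₀/m_f) = ln(189000/84800) = ln(2.229) = 0.8015.
v_e = Δv / ln(m₀/m_f) = 3990 / 0.8015 = 4978.5 m/s.
Isp = v_e / g₀ = 4978.5 / 9.81 = 507.5 s.

Isp ≈ 507 s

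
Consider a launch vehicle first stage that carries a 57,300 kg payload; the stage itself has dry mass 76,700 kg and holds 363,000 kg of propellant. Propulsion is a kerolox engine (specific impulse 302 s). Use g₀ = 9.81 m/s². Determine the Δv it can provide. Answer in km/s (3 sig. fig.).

Δv ≈ 3.88 km/s

v_e = Isp · g₀ = 302 × 9.81 = 2962.6 m/s.
m₀ = payload + dry + propellant = 57,300 + 76,700 + 363,000 = 497,000 kg.
m_f = payload + dry = 57,300 + 76,700 = 134,000 kg.
Using Δv = v_e ln(m₀/m_f): Δv = v_e · ln(m₀/m_f) = 2962.6 × ln(3.709) = 2962.6 × 1.3108 ≈ 3883.3 m/s.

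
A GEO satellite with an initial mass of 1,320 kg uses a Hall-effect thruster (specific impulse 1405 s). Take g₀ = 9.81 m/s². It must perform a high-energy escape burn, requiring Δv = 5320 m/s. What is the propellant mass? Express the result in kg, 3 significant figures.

propellant mass ≈ 423 kg

v_e = Isp · g₀ = 1405 × 9.81 = 13783.1 m/s.
m₀/m_f = exp(Δv / v_e) = exp(5320 / 13783.1) = exp(0.3860) = 1.4711.
m_f = 1,320 / 1.4711 = 897.288 kg, so propellant = m₀ − m_f = 1,320 − 897.288 = 422.712 kg.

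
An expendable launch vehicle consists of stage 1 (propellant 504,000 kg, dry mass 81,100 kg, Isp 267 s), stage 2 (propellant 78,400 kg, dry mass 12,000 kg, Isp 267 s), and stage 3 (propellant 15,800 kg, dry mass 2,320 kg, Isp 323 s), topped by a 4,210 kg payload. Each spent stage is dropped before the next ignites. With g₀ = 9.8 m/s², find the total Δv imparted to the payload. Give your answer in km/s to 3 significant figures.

Ignition mass of stage 1 = 504,000+81,100 + 78,400+12,000 + 15,800+2,320 + 4,210 = 697,830 kg.
Stage 1: m₀ = 697,830 kg, m_f = 697,830 − 504,000 = 193,830 kg; Δv = 267×9.8×ln(3.6) = 2616.6×1.2810 ≈ 3352 m/s.
Stage 2: m₀ = 112,730 kg, m_f = 112,730 − 78,400 = 34,330 kg; Δv = 267×9.8×ln(3.284) = 2616.6×1.1890 ≈ 3111 m/s.
Stage 3: m₀ = 22,330 kg, m_f = 22,330 − 15,800 = 6,530 kg; Δv = 323×9.8×ln(3.42) = 3165.4×1.2295 ≈ 3892 m/s.
Total Δv = 3352 + 3111 + 3892 = 10355 m/s.

Δv ≈ 10.4 km/s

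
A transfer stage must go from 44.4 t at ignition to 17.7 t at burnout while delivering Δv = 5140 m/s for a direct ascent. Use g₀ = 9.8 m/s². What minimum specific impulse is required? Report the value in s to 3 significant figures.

ln(m₀/m_f) = ln(44400/17700) = ln(2.508) = 0.9197.
From the ideal rocket equation, v_e = Δv / ln(m₀/m_f) = 5140 / 0.9197 = 5588.9 m/s.
Isp = v_e / g₀ = 5588.9 / 9.8 = 570.3 s.

Isp ≈ 570 s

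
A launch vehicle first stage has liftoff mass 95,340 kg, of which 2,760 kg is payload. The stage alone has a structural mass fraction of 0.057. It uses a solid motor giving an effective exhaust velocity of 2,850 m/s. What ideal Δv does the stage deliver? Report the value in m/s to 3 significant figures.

Stage wet mass = m₀ − payload = 95,340 − 2,760 = 92,580 kg.
Stage dry mass = ε × stage wet mass = 0.057 × 92,580 = 5,277.06 kg.
Burnout mass m_f = stage dry + payload = 5,277.06 + 2,760 = 8,037.06 kg.
By the Tsiolkovsky rocket equation, Δv = v_e · ln(95,340/8,037.06) = 2850.0 × ln(11.86) = 2850.0 × 2.4734 ≈ 7049 m/s.

Δv ≈ 7050 m/s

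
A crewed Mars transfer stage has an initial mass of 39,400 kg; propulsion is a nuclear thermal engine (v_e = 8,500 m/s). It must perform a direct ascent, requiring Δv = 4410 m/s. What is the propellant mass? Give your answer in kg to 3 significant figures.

By the Tsiolkovsky rocket equation, m₀/m_f = exp(Δv / v_e) = exp(4410 / 8500.0) = exp(0.5188) = 1.6800.
m_f = 39,400 / 1.6800 = 23,452.4 kg, so propellant = m₀ − m_f = 39,400 − 23,452.4 = 15,947.6 kg.

propellant mass ≈ 15900 kg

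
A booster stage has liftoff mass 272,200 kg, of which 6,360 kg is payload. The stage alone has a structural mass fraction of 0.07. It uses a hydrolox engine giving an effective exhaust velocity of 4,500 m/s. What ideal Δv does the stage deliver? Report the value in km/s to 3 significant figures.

Δv ≈ 10.8 km/s

Stage wet mass = m₀ − payload = 272,200 − 6,360 = 265,840 kg.
Stage dry mass = ε × stage wet mass = 0.07 × 265,840 = 18,608.8 kg.
Burnout mass m_f = stage dry + payload = 18,608.8 + 6,360 = 24,968.8 kg.
From the ideal rocket equation, Δv = v_e · ln(272,200/24,968.8) = 4500.0 × ln(10.9) = 4500.0 × 2.3889 ≈ 10750 m/s.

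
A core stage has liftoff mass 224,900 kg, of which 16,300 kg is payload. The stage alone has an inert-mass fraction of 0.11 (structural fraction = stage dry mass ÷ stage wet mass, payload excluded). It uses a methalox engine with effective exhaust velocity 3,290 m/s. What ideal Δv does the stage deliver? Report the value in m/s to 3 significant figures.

Δv ≈ 5740 m/s

Stage wet mass = m₀ − payload = 224,900 − 16,300 = 208,600 kg.
Stage dry mass = ε × stage wet mass = 0.11 × 208,600 = 22,946 kg.
Burnout mass m_f = stage dry + payload = 22,946 + 16,300 = 39,246 kg.
From the ideal rocket equation, Δv = v_e · ln(224,900/39,246) = 3290.0 × ln(5.731) = 3290.0 × 1.7458 ≈ 5744 m/s.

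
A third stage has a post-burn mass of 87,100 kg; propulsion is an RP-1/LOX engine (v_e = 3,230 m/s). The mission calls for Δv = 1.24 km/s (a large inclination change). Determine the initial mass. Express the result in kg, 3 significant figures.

initial mass ≈ 128000 kg

Using Δv = v_e ln(m₀/m_f): m₀/m_f = exp(Δv / v_e) = exp(1240 / 3230.0) = exp(0.3839) = 1.4680.
m₀ = m_f × 1.4680 = 87,100 × 1.4680 = 127,863 kg.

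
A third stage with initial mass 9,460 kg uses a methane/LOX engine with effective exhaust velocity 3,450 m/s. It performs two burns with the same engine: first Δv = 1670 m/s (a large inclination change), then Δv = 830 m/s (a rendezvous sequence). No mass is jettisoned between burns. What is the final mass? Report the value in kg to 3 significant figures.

After the first burn: m = 9460 × exp(−1670/3450.0) = 9460 × 0.61628 = 5,830.01 kg.
After the second burn: m = 5,830.01 × exp(−830/3450.0) = 5,830.01 × 0.78617 = 4,583.38 kg.

final mass ≈ 4580 kg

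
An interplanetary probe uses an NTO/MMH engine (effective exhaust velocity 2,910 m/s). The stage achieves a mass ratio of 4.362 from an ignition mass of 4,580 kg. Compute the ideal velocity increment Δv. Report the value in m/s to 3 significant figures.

Δv ≈ 4290 m/s

Rocket equation: Δv = v_e · ln(4.362) = 2910.0 × 1.4729 ≈ 4286.2 m/s.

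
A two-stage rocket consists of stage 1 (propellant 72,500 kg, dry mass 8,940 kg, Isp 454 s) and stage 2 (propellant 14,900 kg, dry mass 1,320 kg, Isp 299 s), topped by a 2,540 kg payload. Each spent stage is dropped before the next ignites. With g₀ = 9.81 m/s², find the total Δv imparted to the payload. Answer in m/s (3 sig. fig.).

Δv ≈ 10400 m/s

Ignition mass of stage 1 = 72,500+8,940 + 14,900+1,320 + 2,540 = 100,200 kg.
Stage 1: m₀ = 100,200 kg, m_f = 100,200 − 72,500 = 27,700 kg; Δv = 454×9.81×ln(3.617) = 4453.7×1.2857 ≈ 5726 m/s.
Stage 2: m₀ = 18,760 kg, m_f = 18,760 − 14,900 = 3,860 kg; Δv = 299×9.81×ln(4.86) = 2933.2×1.5811 ≈ 4638 m/s.
Total Δv = 5726 + 4638 = 10364 m/s.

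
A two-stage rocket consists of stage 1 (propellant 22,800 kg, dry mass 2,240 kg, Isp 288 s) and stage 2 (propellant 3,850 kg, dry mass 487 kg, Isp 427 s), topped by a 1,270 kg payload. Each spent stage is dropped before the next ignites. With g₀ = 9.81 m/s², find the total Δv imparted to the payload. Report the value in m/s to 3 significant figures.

Δv ≈ 8710 m/s

Ignition mass of stage 1 = 22,800+2,240 + 3,850+487 + 1,270 = 30,647 kg.
Stage 1: m₀ = 30,647 kg, m_f = 30,647 − 22,800 = 7,847 kg; Δv = 288×9.81×ln(3.906) = 2825.3×1.3624 ≈ 3849 m/s.
Stage 2: m₀ = 5,607 kg, m_f = 5,607 − 3,850 = 1,757 kg; Δv = 427×9.81×ln(3.191) = 4188.9×1.1604 ≈ 4861 m/s.
Total Δv = 3849 + 4861 = 8710 m/s.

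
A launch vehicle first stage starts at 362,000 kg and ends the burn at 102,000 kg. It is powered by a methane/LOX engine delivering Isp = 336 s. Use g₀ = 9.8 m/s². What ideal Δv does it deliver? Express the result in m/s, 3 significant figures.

v_e = Isp · g₀ = 336 × 9.8 = 3292.8 m/s.
Δv = v_e · ln(m₀/m_f) = 3292.8 × ln(3.549) = 3292.8 × 1.2667 ≈ 4170.9 m/s.

Δv ≈ 4170 m/s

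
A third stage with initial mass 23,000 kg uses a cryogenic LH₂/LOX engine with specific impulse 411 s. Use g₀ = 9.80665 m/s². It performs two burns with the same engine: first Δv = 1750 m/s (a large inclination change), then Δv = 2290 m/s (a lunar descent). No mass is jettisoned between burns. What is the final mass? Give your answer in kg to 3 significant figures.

final mass ≈ 8440 kg

v_e = Isp · g₀ = 411 × 9.80665 = 4030.5 m/s.
After the first burn: m = 23000 × exp(−1750/4030.5) = 23000 × 0.64779 = 14,899.2 kg.
After the second burn: m = 14,899.2 × exp(−2290/4030.5) = 14,899.2 × 0.56657 = 8,441.44 kg.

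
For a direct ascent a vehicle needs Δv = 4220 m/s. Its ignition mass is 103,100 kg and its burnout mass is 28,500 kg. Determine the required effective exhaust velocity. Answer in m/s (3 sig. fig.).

ln(m₀/m_f) = ln(103100/28500) = ln(3.618) = 1.2858.
v_e = Δv / ln(m₀/m_f) = 4220 / 1.2858 = 3282.0 m/s.

v_e ≈ 3280 m/s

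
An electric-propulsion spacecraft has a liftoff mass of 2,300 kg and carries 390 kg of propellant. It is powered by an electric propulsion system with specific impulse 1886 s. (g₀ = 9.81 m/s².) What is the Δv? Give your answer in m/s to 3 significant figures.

v_e = Isp · g₀ = 1886 × 9.81 = 18501.7 m/s.
m_f = m₀ − m_prop = 2,300 − 390 = 1,910 kg.
Δv = v_e · ln(m₀/m_f) = 18501.7 × ln(1.204) = 18501.7 × 0.1858 ≈ 3437.7 m/s.

Δv ≈ 3440 m/s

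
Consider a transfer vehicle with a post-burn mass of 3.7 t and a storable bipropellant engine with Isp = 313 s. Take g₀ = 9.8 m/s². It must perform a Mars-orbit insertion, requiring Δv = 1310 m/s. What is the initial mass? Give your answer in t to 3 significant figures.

v_e = Isp · g₀ = 313 × 9.8 = 3067.4 m/s.
By the Tsiolkovsky rocket equation, m₀/m_f = exp(Δv / v_e) = exp(1310 / 3067.4) = exp(0.4271) = 1.5328.
m₀ = m_f × 1.5328 = 3.7 × 1.5328 = 5.67136 t.

initial mass ≈ 5.67 t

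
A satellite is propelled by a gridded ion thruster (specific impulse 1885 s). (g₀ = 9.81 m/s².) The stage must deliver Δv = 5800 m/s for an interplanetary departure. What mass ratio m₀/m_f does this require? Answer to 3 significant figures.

v_e = Isp · g₀ = 1885 × 9.81 = 18491.9 m/s.
m₀/m_f = exp(Δv / v_e) = exp(5800 / 18491.9) = exp(0.3137) = 1.3684.

mass ratio ≈ 1.37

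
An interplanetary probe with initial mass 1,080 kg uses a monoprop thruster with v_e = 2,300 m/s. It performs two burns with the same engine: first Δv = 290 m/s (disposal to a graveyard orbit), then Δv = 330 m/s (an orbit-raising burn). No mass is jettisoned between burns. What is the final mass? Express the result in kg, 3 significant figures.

After the first burn: m = 1080 × exp(−290/2300.0) = 1080 × 0.88154 = 952.063 kg.
After the second burn: m = 952.063 × exp(−330/2300.0) = 952.063 × 0.86634 = 824.81 kg.

final mass ≈ 825 kg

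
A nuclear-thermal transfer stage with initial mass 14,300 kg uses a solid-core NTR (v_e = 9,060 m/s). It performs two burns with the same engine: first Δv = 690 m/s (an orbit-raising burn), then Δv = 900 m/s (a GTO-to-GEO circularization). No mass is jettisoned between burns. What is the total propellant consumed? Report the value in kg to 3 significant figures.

total propellant consumed ≈ 2300 kg

After the first burn: m = 14300 × exp(−690/9060.0) = 14300 × 0.92667 = 13,251.4 kg.
After the second burn: m = 13,251.4 × exp(−900/9060.0) = 13,251.4 × 0.90544 = 11,998.3 kg.
Total propellant = m₀ − m_final = 14300 − 11,998.3 = 2,301.7 kg.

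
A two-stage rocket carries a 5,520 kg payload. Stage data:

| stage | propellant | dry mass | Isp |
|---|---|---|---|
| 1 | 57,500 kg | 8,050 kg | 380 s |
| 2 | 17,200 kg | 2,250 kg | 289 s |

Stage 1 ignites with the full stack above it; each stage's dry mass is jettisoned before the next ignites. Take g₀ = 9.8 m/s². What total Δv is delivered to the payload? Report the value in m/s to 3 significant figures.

Δv ≈ 7060 m/s

Ignition mass of stage 1 = 57,500+8,050 + 17,200+2,250 + 5,520 = 90,520 kg.
Stage 1: m₀ = 90,520 kg, m_f = 90,520 − 57,500 = 33,020 kg; Δv = 380×9.8×ln(2.741) = 3724.0×1.0085 ≈ 3755 m/s.
Stage 2: m₀ = 24,970 kg, m_f = 24,970 − 17,200 = 7,770 kg; Δv = 289×9.8×ln(3.214) = 2832.2×1.1674 ≈ 3306 m/s.
Total Δv = 3755 + 3306 = 7061 m/s.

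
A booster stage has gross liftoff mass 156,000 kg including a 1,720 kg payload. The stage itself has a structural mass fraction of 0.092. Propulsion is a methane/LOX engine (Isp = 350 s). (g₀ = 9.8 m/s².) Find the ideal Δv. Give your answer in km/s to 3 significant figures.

Stage wet mass = m₀ − payload = 156,000 − 1,720 = 154,280 kg.
Stage dry mass = ε × stage wet mass = 0.092 × 154,280 = 14,193.8 kg.
Burnout mass m_f = stage dry + payload = 14,193.8 + 1,720 = 15,913.8 kg.
v_e = Isp · g₀ = 350 × 9.8 = 3430.0 m/s.
Rocket equation: Δv = v_e · ln(156,000/15,913.8) = 3430.0 × ln(9.803) = 3430.0 × 2.2827 ≈ 7830 m/s.

Δv ≈ 7.83 km/s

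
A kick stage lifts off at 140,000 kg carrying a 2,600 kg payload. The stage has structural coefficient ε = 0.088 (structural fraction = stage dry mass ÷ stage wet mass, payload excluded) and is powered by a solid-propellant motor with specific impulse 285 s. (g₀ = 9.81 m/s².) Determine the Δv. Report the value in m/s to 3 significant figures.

Δv ≈ 6300 m/s

Stage wet mass = m₀ − payload = 140,000 − 2,600 = 137,400 kg.
Stage dry mass = ε × stage wet mass = 0.088 × 137,400 = 12,091.2 kg.
Burnout mass m_f = stage dry + payload = 12,091.2 + 2,600 = 14,691.2 kg.
v_e = Isp · g₀ = 285 × 9.81 = 2795.9 m/s.
Δv = v_e · ln(140,000/14,691.2) = 2795.9 × ln(9.53) = 2795.9 × 2.2544 ≈ 6303 m/s.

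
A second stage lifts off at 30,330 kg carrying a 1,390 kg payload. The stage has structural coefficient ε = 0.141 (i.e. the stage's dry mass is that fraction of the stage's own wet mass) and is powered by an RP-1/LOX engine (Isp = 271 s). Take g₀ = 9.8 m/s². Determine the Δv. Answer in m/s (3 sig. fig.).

Δv ≈ 4550 m/s

Stage wet mass = m₀ − payload = 30,330 − 1,390 = 28,940 kg.
Stage dry mass = ε × stage wet mass = 0.141 × 28,940 = 4,080.54 kg.
Burnout mass m_f = stage dry + payload = 4,080.54 + 1,390 = 5,470.54 kg.
v_e = Isp · g₀ = 271 × 9.8 = 2655.8 m/s.
Δv = v_e · ln(30,330/5,470.54) = 2655.8 × ln(5.544) = 2655.8 × 1.7128 ≈ 4549 m/s.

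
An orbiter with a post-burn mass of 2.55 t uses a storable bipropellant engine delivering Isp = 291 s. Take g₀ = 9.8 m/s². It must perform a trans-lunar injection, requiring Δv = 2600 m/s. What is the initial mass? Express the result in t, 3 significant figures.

initial mass ≈ 6.35 t

v_e = Isp · g₀ = 291 × 9.8 = 2851.8 m/s.
m₀/m_f = exp(Δv / v_e) = exp(2600 / 2851.8) = exp(0.9117) = 2.4886.
m₀ = m_f × 2.4886 = 2.55 × 2.4886 = 6.34593 t.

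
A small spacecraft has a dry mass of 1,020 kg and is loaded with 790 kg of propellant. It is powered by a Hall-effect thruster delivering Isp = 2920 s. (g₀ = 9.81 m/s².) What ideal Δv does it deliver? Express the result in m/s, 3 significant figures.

v_e = Isp · g₀ = 2920 × 9.81 = 28645.2 m/s.
m₀ = m_dry + m_prop = 1,020 + 790 = 1,810 kg.
Δv = v_e · ln(m₀/m_f) = 28645.2 × ln(1.775) = 28645.2 × 0.5735 ≈ 16428.7 m/s.

Δv ≈ 16400 m/s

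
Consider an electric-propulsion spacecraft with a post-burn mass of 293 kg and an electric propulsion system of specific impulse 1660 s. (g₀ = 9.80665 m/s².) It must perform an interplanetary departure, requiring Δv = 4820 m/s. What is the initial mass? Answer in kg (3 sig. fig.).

v_e = Isp · g₀ = 1660 × 9.80665 = 16279.0 m/s.
m₀/m_f = exp(Δv / v_e) = exp(4820 / 16279.0) = exp(0.2961) = 1.3446.
m₀ = m_f × 1.3446 = 293 × 1.3446 = 393.968 kg.

initial mass ≈ 394 kg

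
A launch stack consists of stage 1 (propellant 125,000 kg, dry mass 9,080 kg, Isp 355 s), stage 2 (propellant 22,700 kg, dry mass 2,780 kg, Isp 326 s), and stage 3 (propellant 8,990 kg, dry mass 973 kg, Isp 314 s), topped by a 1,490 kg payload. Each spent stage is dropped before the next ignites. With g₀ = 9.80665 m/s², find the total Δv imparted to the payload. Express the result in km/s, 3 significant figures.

Ignition mass of stage 1 = 125,000+9,080 + 22,700+2,780 + 8,990+973 + 1,490 = 171,013 kg.
Stage 1: m₀ = 171,013 kg, m_f = 171,013 − 125,000 = 46,013 kg; Δv = 355×9.80665×ln(3.717) = 3481.4×1.3128 ≈ 4570 m/s.
Stage 2: m₀ = 36,933 kg, m_f = 36,933 − 22,700 = 14,233 kg; Δv = 326×9.80665×ln(2.595) = 3197.0×0.9535 ≈ 3048 m/s.
Stage 3: m₀ = 11,453 kg, m_f = 11,453 − 8,990 = 2,463 kg; Δv = 314×9.80665×ln(4.65) = 3079.3×1.5369 ≈ 4732 m/s.
Total Δv = 4570 + 3048 + 4732 = 12350 m/s.

Δv ≈ 12.4 km/s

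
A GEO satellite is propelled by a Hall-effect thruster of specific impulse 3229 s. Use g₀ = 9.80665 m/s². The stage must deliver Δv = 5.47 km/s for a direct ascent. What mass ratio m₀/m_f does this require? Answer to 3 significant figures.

v_e = Isp · g₀ = 3229 × 9.80665 = 31665.7 m/s.
By the Tsiolkovsky rocket equation, m₀/m_f = exp(Δv / v_e) = exp(5470 / 31665.7) = exp(0.1727) = 1.1886.

mass ratio ≈ 1.19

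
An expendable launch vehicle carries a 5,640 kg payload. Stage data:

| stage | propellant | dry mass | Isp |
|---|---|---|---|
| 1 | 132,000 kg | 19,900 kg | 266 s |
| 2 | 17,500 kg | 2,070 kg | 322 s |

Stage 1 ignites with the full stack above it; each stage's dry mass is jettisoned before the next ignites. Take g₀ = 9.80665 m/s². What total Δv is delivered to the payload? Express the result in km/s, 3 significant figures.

Ignition mass of stage 1 = 132,000+19,900 + 17,500+2,070 + 5,640 = 177,110 kg.
Stage 1: m₀ = 177,110 kg, m_f = 177,110 − 132,000 = 45,110 kg; Δv = 266×9.80665×ln(3.926) = 2608.6×1.3677 ≈ 3568 m/s.
Stage 2: m₀ = 25,210 kg, m_f = 25,210 − 17,500 = 7,710 kg; Δv = 322×9.80665×ln(3.27) = 3157.7×1.1847 ≈ 3741 m/s.
Total Δv = 3568 + 3741 = 7309 m/s.

Δv ≈ 7.31 km/s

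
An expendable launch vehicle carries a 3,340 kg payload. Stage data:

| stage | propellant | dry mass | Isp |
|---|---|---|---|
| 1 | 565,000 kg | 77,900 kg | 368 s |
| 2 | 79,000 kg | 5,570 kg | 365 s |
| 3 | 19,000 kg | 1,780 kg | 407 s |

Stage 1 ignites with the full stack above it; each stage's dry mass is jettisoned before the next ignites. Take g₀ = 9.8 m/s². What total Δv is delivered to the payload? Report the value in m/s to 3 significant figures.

Δv ≈ 15800 m/s

Ignition mass of stage 1 = 565,000+77,900 + 79,000+5,570 + 19,000+1,780 + 3,340 = 751,590 kg.
Stage 1: m₀ = 751,590 kg, m_f = 751,590 − 565,000 = 186,590 kg; Δv = 368×9.8×ln(4.028) = 3606.4×1.3933 ≈ 5025 m/s.
Stage 2: m₀ = 108,690 kg, m_f = 108,690 − 79,000 = 29,690 kg; Δv = 365×9.8×ln(3.661) = 3577.0×1.2977 ≈ 4642 m/s.
Stage 3: m₀ = 24,120 kg, m_f = 24,120 − 19,000 = 5,120 kg; Δv = 407×9.8×ln(4.711) = 3988.6×1.5499 ≈ 6182 m/s.
Total Δv = 5025 + 4642 + 6182 = 15849 m/s.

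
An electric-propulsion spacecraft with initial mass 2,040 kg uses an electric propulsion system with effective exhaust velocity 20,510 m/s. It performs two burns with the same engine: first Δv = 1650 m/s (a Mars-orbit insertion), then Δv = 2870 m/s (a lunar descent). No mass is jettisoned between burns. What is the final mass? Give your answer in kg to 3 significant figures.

final mass ≈ 1640 kg

After the first burn: m = 2040 × exp(−1650/20510.0) = 2040 × 0.92270 = 1,882.31 kg.
After the second burn: m = 1,882.31 × exp(−2870/20510.0) = 1,882.31 × 0.86942 = 1,636.52 kg.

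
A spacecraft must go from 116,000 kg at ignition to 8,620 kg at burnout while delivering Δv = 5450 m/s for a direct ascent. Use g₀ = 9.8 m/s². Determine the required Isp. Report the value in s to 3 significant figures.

Isp ≈ 214 s

ln(m₀/m_f) = ln(116000/8620) = ln(13.46) = 2.5995.
v_e = Δv / ln(m₀/m_f) = 5450 / 2.5995 = 2096.6 m/s.
Isp = v_e / g₀ = 2096.6 / 9.8 = 213.9 s.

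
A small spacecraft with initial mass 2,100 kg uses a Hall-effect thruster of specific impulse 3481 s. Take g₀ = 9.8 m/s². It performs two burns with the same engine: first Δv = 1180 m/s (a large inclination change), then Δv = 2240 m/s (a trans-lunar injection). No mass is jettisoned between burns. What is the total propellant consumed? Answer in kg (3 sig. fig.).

v_e = Isp · g₀ = 3481 × 9.8 = 34113.8 m/s.
After the first burn: m = 2100 × exp(−1180/34113.8) = 2100 × 0.96600 = 2,028.6 kg.
After the second burn: m = 2,028.6 × exp(−2240/34113.8) = 2,028.6 × 0.93645 = 1,899.68 kg.
Total propellant = m₀ − m_final = 2100 − 1,899.68 = 200.32 kg.

total propellant consumed ≈ 200 kg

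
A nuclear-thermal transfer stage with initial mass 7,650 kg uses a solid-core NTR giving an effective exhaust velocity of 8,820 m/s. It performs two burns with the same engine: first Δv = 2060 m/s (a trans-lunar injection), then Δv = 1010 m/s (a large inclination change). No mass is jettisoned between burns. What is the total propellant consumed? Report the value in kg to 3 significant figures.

After the first burn: m = 7650 × exp(−2060/8820.0) = 7650 × 0.79171 = 6,056.58 kg.
After the second burn: m = 6,056.58 × exp(−1010/8820.0) = 6,056.58 × 0.89180 = 5,401.26 kg.
Total propellant = m₀ − m_final = 7650 − 5,401.26 = 2,248.74 kg.

total propellant consumed ≈ 2250 kg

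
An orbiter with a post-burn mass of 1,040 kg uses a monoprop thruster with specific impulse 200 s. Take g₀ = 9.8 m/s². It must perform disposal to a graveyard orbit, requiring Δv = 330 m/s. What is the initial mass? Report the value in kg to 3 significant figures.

v_e = Isp · g₀ = 200 × 9.8 = 1960.0 m/s.
Rocket equation: m₀/m_f = exp(Δv / v_e) = exp(330 / 1960.0) = exp(0.1684) = 1.1834.
m₀ = m_f × 1.1834 = 1,040 × 1.1834 = 1,230.74 kg.

initial mass ≈ 1230 kg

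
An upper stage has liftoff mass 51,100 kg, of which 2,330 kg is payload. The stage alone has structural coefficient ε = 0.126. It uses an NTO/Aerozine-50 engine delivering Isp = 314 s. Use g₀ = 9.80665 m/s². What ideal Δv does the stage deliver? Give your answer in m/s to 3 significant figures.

Stage wet mass = m₀ − payload = 51,100 − 2,330 = 48,770 kg.
Stage dry mass = ε × stage wet mass = 0.126 × 48,770 = 6,145.02 kg.
Burnout mass m_f = stage dry + payload = 6,145.02 + 2,330 = 8,475.02 kg.
v_e = Isp · g₀ = 314 × 9.80665 = 3079.3 m/s.
Δv = v_e · ln(51,100/8,475.02) = 3079.3 × ln(6.029) = 3079.3 × 1.7967 ≈ 5532 m/s.

Δv ≈ 5530 m/s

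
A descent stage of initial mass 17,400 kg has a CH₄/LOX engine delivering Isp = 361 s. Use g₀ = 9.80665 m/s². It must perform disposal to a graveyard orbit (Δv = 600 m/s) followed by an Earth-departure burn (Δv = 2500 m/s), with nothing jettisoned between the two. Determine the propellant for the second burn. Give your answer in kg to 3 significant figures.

propellant for the second burn ≈ 7440 kg

v_e = Isp · g₀ = 361 × 9.80665 = 3540.2 m/s.
After the first burn: m = 17400 × exp(−600/3540.2) = 17400 × 0.84410 = 14,687.3 kg.
After the second burn: m = 14,687.3 × exp(−2500/3540.2) = 14,687.3 × 0.49353 = 7,248.62 kg.
Second-burn propellant = 14,687.3 − 7,248.62 = 7,438.68 kg.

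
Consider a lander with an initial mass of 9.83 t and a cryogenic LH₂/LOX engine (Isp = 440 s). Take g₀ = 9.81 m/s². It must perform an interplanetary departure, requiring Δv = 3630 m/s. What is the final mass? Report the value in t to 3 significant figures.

v_e = Isp · g₀ = 440 × 9.81 = 4316.4 m/s.
By the Tsiolkovsky rocket equation, m₀/m_f = exp(Δv / v_e) = exp(3630 / 4316.4) = exp(0.8410) = 2.3186.
m_f = m₀ / 2.3186 = 9.83 / 2.3186 = 4.23963 t.

final mass ≈ 4.24 t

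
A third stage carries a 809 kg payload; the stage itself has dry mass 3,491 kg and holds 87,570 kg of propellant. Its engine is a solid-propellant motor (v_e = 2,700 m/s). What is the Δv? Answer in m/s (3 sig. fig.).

m₀ = payload + dry + propellant = 809 + 3,491 + 87,570 = 91,870 kg.
m_f = payload + dry = 809 + 3,491 = 4,300 kg.
Δv = v_e · ln(m₀/m_f) = 2700.0 × ln(21.37) = 2700.0 × 3.0618 ≈ 8266.8 m/s.

Δv ≈ 8270 m/s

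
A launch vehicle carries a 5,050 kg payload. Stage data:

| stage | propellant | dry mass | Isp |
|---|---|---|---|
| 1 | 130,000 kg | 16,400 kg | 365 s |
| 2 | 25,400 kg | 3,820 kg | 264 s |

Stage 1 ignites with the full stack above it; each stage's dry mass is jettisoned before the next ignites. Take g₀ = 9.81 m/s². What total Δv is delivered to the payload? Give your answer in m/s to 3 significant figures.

Ignition mass of stage 1 = 130,000+16,400 + 25,400+3,820 + 5,050 = 180,670 kg.
Stage 1: m₀ = 180,670 kg, m_f = 180,670 − 130,000 = 50,670 kg; Δv = 365×9.81×ln(3.566) = 3580.7×1.2713 ≈ 4552 m/s.
Stage 2: m₀ = 34,270 kg, m_f = 34,270 − 25,400 = 8,870 kg; Δv = 264×9.81×ln(3.864) = 2589.8×1.3516 ≈ 3500 m/s.
Total Δv = 4552 + 3500 = 8052 m/s.

Δv ≈ 8050 m/s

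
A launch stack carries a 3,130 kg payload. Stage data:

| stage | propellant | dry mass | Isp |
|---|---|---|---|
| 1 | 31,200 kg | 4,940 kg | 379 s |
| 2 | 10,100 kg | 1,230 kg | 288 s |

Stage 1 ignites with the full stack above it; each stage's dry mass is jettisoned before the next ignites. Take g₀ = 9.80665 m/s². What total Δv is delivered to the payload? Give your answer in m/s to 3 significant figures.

Ignition mass of stage 1 = 31,200+4,940 + 10,100+1,230 + 3,130 = 50,600 kg.
Stage 1: m₀ = 50,600 kg, m_f = 50,600 − 31,200 = 19,400 kg; Δv = 379×9.80665×ln(2.608) = 3716.7×0.9587 ≈ 3563 m/s.
Stage 2: m₀ = 14,460 kg, m_f = 14,460 − 10,100 = 4,360 kg; Δv = 288×9.80665×ln(3.317) = 2824.3×1.1989 ≈ 3386 m/s.
Total Δv = 3563 + 3386 = 6949 m/s.

Δv ≈ 6950 m/s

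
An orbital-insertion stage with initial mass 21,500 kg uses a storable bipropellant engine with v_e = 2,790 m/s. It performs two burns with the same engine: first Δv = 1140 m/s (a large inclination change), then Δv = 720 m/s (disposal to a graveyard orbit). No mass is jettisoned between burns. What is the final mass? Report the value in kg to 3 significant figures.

final mass ≈ 11000 kg

After the first burn: m = 21500 × exp(−1140/2790.0) = 21500 × 0.66458 = 14,288.5 kg.
After the second burn: m = 14,288.5 × exp(−720/2790.0) = 14,288.5 × 0.77255 = 11,038.6 kg.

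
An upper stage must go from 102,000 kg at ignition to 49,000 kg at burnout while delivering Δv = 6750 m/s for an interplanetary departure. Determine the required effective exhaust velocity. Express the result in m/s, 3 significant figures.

ln(m₀/m_f) = ln(102000/49000) = ln(2.082) = 0.7332.
From the ideal rocket equation, v_e = Δv / ln(m₀/m_f) = 6750 / 0.7332 = 9206.8 m/s.

v_e ≈ 9210 m/s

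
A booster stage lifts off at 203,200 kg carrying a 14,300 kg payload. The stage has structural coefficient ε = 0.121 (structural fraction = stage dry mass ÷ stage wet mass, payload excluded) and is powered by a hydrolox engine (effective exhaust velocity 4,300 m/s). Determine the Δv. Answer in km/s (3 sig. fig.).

Stage wet mass = m₀ − payload = 203,200 − 14,300 = 188,900 kg.
Stage dry mass = ε × stage wet mass = 0.121 × 188,900 = 22,856.9 kg.
Burnout mass m_f = stage dry + payload = 22,856.9 + 14,300 = 37,156.9 kg.
Δv = v_e · ln(203,200/37,156.9) = 4300.0 × ln(5.469) = 4300.0 × 1.6990 ≈ 7306 m/s.

Δv ≈ 7.31 km/s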